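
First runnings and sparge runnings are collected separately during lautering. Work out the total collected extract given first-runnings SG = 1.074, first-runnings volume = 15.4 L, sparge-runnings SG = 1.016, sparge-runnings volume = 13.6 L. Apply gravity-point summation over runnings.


total = Σ (SG_i − 1)·1000·V_i
first = (1.074 − 1)·1000·15.4 = 1139.6000
sparge = (1.016 − 1)·1000·13.6 = 217.6000
total = 1139.6000 + 217.6000

1357.2000 gravity·L


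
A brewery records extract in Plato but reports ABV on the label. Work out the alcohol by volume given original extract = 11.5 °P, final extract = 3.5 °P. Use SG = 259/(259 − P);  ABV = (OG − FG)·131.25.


OG = 259/(259 − 11.5) = 1.0465
FG = 259/(259 − 3.5) = 1.0137
ABV = (1.0465 − 1.0137)·131.25

4.3005 % ABV


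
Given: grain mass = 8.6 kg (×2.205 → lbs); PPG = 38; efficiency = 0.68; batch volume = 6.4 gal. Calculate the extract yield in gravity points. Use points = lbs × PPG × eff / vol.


lbs = 8.6 × 2.205 = 18.9630
points = 18.9630 × 38 × 0.68 / 6.4

76.5631 points


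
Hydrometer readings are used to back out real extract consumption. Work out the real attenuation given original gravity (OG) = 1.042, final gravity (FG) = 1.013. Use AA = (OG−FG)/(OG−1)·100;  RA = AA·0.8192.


AA = (1.042 − 1.013)/(1.042 − 1)·100 = 69.0476
RA = 69.0476·0.8192

56.5638 %


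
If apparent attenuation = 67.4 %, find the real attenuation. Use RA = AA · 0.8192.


RA = 67.4 · 0.8192

55.2141 %


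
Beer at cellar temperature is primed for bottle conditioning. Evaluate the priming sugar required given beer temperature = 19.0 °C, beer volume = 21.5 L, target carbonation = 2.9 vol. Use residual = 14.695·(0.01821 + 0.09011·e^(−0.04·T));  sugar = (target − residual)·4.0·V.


residual = 14.695·(0.01821 + 0.09011·e^(−0.04·19.0)) = 0.8869
sugar = (2.9 − 0.8869)·4.0·21.5

173.1297 g


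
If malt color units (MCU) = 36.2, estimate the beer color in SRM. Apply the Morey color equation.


SRM = 1.4922 · MCU^0.6859
SRM = 1.4922 · 36.2^0.6859

17.4963 SRM


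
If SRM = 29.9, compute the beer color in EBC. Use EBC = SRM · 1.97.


EBC = 29.9 · 1.97

58.9030 EBC


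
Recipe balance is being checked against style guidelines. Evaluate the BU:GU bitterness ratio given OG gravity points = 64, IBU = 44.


BU:GU = IBU / OG_points
BU:GU = 44 / 64

0.6875


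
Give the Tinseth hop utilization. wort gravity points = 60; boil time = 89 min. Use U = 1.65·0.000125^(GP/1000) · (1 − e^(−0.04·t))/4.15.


bigness = 1.65·0.000125^(60/1000) = 0.9623
boil_factor = (1 − e^(−0.04·89))/4.15 = 0.2341
U = 0.9623 · 0.2341

0.2253


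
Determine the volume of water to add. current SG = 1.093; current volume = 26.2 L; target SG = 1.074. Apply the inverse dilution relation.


V_water = V·((SG_curr − 1)/(SG_target − 1) − 1)
V_water = 26.2·((1.093 − 1)/(1.074 − 1) − 1)

6.7270 L


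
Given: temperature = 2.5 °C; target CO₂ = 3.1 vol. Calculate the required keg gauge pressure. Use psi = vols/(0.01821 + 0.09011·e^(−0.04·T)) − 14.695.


psi = 3.1/(0.01821 + 0.09011·e^(−0.04·2.5)) − 14.695

16.3843 psi


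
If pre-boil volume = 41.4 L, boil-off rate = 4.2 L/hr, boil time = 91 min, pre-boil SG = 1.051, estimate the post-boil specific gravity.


V_post = V_pre − rate·(t/60);  SG_post = 1 + (SG_pre−1)·V_pre/V_post
V_post = 41.4 − 4.2·(91/60) = 35.0300
SG_post = 1 + (1.051 − 1)·41.4/35.0300

1.0603


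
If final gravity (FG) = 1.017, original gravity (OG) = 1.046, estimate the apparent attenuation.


AA = (OG − FG)/(OG − 1) · 100
AA = (1.046 − 1.017)/(1.046 − 1) · 100

63.0435 %


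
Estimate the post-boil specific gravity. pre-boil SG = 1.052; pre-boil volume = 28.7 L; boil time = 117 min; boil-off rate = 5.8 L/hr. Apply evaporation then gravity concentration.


V_post = V_pre − rate·(t/60);  SG_post = 1 + (SG_pre−1)·V_pre/V_post
V_post = 28.7 − 5.8·(117/60) = 17.3900
SG_post = 1 + (1.052 − 1)·28.7/17.3900

1.0858


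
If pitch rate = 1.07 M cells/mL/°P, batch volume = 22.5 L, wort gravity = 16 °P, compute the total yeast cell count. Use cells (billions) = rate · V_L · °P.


cells = 1.07 · 22.5 · 16

385.2000 billion cells


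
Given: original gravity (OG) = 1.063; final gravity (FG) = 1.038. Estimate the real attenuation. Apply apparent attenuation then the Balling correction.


AA = (OG−FG)/(OG−1)·100;  RA = AA·0.8192
AA = (1.063 − 1.038)/(1.063 − 1)·100 = 39.6825
RA = 39.6825·0.8192

32.5079 %


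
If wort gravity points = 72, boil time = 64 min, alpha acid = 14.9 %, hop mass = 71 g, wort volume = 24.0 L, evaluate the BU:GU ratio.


U = 1.65·0.000125^(GP/1000)·(1−e^(−0.04t))/4.15;  IBU = (α/100)·m·U·1000/V;  BU:GU = IBU/GP
U = 1.65·0.000125^(72/1000)·(1−e^(−0.04·64))/4.15 = 0.1921
IBU = (14.9/100)·71·0.1921·1000/24.0 = 84.6652
BU:GU = 84.6652/72

1.1759


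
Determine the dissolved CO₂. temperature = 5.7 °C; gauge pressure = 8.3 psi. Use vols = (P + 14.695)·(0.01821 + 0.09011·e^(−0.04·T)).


vols = (8.3 + 14.695)·(0.01821 + 0.09011·e^(−0.04·5.7))

2.0684 volumes


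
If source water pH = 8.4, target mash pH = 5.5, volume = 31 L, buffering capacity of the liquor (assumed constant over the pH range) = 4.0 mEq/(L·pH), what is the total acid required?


acid = buffering capacity · (pH_source − pH_target) · V
acid = 4.0 · (8.4 − 5.5) · 31

359.6000 mEq


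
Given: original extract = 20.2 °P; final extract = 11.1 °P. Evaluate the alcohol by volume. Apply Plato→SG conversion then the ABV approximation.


SG = 259/(259 − P);  ABV = (OG − FG)·131.25
OG = 259/(259 − 20.2) = 1.0846
FG = 259/(259 − 11.1) = 1.0448
ABV = (1.0846 − 1.0448)·131.25

5.2255 % ABV


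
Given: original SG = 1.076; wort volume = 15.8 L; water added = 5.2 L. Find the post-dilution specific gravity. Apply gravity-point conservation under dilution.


SG_new = 1 + (SG_old − 1)·V_old/(V_old + V_water)
pts = (1.076 − 1)·1000·15.8/(15.8 + 5.2) = 57.1810
SG_new = 1 + 57.1810/1000

1.0572


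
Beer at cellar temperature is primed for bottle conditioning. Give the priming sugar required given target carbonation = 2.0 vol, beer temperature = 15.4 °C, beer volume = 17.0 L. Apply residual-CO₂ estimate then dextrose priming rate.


residual = 14.695·(0.01821 + 0.09011·e^(−0.04·T));  sugar = (target − residual)·4.0·V
residual = 14.695·(0.01821 + 0.09011·e^(−0.04·15.4)) = 0.9828
sugar = (2.0 − 0.9828)·4.0·17.0

69.1710 g


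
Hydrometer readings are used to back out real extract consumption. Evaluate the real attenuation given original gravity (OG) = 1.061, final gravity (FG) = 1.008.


AA = (OG−FG)/(OG−1)·100;  RA = AA·0.8192
AA = (1.061 − 1.008)/(1.061 − 1)·100 = 86.8852
RA = 86.8852·0.8192

71.1764 %


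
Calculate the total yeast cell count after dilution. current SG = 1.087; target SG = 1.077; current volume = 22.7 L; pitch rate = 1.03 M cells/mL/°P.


V_w = V·((SG_c−1)/(SG_t−1)−1);  °P = 259 − 259/SG_t;  cells = rate·(V+V_w)·°P
V_w = 22.7·((1.087−1)/(1.077−1)−1) = 2.9481
V_final = 22.7 + 2.9481 = 25.6481
°P = 259 − 259/1.077 = 18.5172
cells = 1.03·25.6481·18.5172

489.1774 billion cells


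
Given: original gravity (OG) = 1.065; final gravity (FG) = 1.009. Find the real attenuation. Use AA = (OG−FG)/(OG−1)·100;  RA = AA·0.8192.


AA = (1.065 − 1.009)/(1.065 − 1)·100 = 86.1538
RA = 86.1538·0.8192

70.5772 %


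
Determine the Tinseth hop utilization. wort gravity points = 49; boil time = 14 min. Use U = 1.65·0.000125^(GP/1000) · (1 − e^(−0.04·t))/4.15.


bigness = 1.65·0.000125^(49/1000) = 1.0623
boil_factor = (1 − e^(−0.04·14))/4.15 = 0.1033
U = 1.0623 · 0.1033

0.1098


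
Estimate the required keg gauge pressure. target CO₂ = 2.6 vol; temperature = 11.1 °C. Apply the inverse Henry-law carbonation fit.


psi = vols/(0.01821 + 0.09011·e^(−0.04·T)) − 14.695
psi = 2.6/(0.01821 + 0.09011·e^(−0.04·11.1)) − 14.695

19.5099 psi


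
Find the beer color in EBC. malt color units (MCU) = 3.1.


SRM = 1.4922·MCU^0.6859;  EBC = SRM·1.97
SRM = 1.4922·3.1^0.6859 = 3.2423
EBC = 3.2423·1.97

6.3873 EBC


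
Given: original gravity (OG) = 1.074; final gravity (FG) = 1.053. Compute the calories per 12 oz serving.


ABW = (OG−FG)·131.25·0.79/FG;  °P = 259 − 259/SG (for OG→OE and FG→AE);  RE = 0.1808·OE + 0.8192·AE;  Cal = (6.9·ABW + 4·(RE−0.1))·FG·3.55
ABW = (1.074 − 1.053)·131.25·0.79/1.053 = 2.0678
OE = 259 − 259/1.074 = 17.8454 °P
AE = 259 − 259/1.053 = 13.0361 °P
RE = 0.1808·17.8454 + 0.8192·13.0361 = 13.9056 °P
Cal = (6.9·2.0678 + 4·(13.9056−0.1))·1.053·3.55

259.7662 kcal


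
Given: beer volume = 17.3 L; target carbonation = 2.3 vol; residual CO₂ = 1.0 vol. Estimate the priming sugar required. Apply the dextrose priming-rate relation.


sugar = (target − residual)·4.0·V
sugar = (2.3 − 1.0)·4.0·17.3

89.9600 g


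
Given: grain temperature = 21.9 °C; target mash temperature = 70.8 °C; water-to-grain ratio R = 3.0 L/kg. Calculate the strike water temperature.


T_strike = (0.41/R)·(T_mash − T_grain) + T_mash
T_strike = (0.41/3.0)·(70.8 − 21.9) + 70.8

77.4830 °C


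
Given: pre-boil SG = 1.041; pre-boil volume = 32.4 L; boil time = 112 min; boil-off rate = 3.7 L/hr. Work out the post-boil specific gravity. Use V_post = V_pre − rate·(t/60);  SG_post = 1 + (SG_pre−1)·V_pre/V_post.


V_post = 32.4 − 3.7·(112/60) = 25.4933
SG_post = 1 + (1.041 − 1)·32.4/25.4933

1.0521


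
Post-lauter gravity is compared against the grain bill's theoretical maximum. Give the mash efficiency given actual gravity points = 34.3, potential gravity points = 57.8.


efficiency = actual / potential × 100
efficiency = 34.3 / 57.8 × 100

59.3426 %


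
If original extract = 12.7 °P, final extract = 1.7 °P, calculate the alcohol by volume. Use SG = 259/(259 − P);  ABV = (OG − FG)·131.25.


OG = 259/(259 − 12.7) = 1.0516
FG = 259/(259 − 1.7) = 1.0066
ABV = (1.0516 − 1.0066)·131.25

5.9005 % ABV


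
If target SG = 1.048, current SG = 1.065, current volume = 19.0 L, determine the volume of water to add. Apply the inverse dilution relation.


V_water = V·((SG_curr − 1)/(SG_target − 1) − 1)
V_water = 19.0·((1.065 − 1)/(1.048 − 1) − 1)

6.7292 L


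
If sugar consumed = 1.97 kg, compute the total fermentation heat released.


Q = m_sugar · 590 kJ/kg
Q = 1.97 · 590

1162.3000 kJ


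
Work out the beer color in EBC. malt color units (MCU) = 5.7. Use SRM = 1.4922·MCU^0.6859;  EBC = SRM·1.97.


SRM = 1.4922·5.7^0.6859 = 4.9236
EBC = 4.9236·1.97

9.6995 EBC


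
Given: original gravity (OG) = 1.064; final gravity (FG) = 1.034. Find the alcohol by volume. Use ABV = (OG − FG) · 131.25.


ABV = (1.064 − 1.034) · 131.25

3.9375 % ABV


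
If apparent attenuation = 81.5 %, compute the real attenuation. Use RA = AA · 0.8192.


RA = 81.5 · 0.8192

66.7648 %


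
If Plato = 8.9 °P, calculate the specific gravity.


SG = 259/(259 − P)
SG = 259/(259 − 8.9)

1.0356


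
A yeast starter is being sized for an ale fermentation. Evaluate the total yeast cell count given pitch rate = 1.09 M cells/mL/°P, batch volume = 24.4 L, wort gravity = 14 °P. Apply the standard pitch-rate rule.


cells (billions) = rate · V_L · °P
cells = 1.09 · 24.4 · 14

372.3440 billion cells


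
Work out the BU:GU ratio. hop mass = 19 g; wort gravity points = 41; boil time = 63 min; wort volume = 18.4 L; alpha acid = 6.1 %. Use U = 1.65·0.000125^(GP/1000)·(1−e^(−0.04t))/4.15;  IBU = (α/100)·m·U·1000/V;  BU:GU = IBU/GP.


U = 1.65·0.000125^(41/1000)·(1−e^(−0.04·63))/4.15 = 0.2529
IBU = (6.1/100)·19·0.2529·1000/18.4 = 15.9311
BU:GU = 15.9311/41

0.3886


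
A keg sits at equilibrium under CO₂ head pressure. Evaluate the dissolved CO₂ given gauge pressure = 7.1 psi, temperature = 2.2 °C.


vols = (P + 14.695)·(0.01821 + 0.09011·e^(−0.04·T))
vols = (7.1 + 14.695)·(0.01821 + 0.09011·e^(−0.04·2.2))

2.1954 volumes


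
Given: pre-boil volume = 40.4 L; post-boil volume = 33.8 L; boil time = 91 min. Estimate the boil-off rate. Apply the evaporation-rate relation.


rate = (V_pre − V_post) / (t_min/60)
rate = (40.4 − 33.8) / (91/60)

4.3516 L/hr


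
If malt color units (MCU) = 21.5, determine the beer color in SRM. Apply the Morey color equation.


SRM = 1.4922 · MCU^0.6859
SRM = 1.4922 · 21.5^0.6859

12.2390 SRM


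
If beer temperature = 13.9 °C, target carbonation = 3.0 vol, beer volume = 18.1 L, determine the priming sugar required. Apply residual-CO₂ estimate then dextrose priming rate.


residual = 14.695·(0.01821 + 0.09011·e^(−0.04·T));  sugar = (target − residual)·4.0·V
residual = 14.695·(0.01821 + 0.09011·e^(−0.04·13.9)) = 1.0270
sugar = (3.0 − 1.0270)·4.0·18.1

142.8450 g


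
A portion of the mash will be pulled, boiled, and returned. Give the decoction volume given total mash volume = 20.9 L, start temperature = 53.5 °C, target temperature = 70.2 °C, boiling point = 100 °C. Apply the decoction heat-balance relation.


V_dec = V_total·(T_target − T_start)/(T_boil − T_start)
V_dec = 20.9·(70.2 − 53.5)/(100 − 53.5)

7.5060 L


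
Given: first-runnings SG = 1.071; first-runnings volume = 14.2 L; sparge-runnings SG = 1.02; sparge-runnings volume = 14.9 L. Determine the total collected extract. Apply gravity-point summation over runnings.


total = Σ (SG_i − 1)·1000·V_i
first = (1.071 − 1)·1000·14.2 = 1008.2000
sparge = (1.02 − 1)·1000·14.9 = 298.0000
total = 1008.2000 + 298.0000

1306.2000 gravity·L


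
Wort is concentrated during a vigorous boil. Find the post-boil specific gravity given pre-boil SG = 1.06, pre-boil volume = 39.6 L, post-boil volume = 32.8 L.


SG_post = 1 + (SG_pre − 1)·V_pre/V_post
pts_pre = (1.06 − 1)·1000 = 60.0000
pts_post = 60.0000·39.6/32.8 = 72.4390
SG_post = 1 + 72.4390/1000

1.0724


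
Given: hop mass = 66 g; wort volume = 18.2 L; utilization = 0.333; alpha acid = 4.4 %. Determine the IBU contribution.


IBU = (α/100)·mass·U·1000 / V
IBU = (4.4/100)·66·0.333·1000 / 18.2

53.1336 IBU


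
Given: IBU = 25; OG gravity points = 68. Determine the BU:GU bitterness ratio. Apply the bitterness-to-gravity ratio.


BU:GU = IBU / OG_points
BU:GU = 25 / 68

0.3676


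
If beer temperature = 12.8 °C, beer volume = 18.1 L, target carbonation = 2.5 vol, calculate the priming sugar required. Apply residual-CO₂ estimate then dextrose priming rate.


residual = 14.695·(0.01821 + 0.09011·e^(−0.04·T));  sugar = (target − residual)·4.0·V
residual = 14.695·(0.01821 + 0.09011·e^(−0.04·12.8)) = 1.0612
sugar = (2.5 − 1.0612)·4.0·18.1

104.1718 g


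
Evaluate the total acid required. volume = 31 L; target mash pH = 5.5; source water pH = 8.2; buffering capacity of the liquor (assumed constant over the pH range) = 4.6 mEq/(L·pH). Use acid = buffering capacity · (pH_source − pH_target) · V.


acid = 4.6 · (8.2 − 5.5) · 31

385.0200 mEq


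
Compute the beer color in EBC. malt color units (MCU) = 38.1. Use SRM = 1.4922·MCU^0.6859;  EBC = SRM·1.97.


SRM = 1.4922·38.1^0.6859 = 18.1211
EBC = 18.1211·1.97

35.6985 EBC


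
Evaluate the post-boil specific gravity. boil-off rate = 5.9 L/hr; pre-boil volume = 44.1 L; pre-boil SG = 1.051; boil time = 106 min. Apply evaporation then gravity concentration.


V_post = V_pre − rate·(t/60);  SG_post = 1 + (SG_pre−1)·V_pre/V_post
V_post = 44.1 − 5.9·(106/60) = 33.6767
SG_post = 1 + (1.051 − 1)·44.1/33.6767

1.0668


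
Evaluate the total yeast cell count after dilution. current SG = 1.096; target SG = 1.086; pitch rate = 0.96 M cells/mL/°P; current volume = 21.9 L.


V_w = V·((SG_c−1)/(SG_t−1)−1);  °P = 259 − 259/SG_t;  cells = rate·(V+V_w)·°P
V_w = 21.9·((1.096−1)/(1.086−1)−1) = 2.5465
V_final = 21.9 + 2.5465 = 24.4465
°P = 259 − 259/1.086 = 20.5101
cells = 0.96·24.4465·20.5101

481.3451 billion cells


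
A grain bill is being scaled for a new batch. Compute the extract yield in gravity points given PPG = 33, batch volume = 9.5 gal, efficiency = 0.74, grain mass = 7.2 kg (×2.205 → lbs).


points = lbs × PPG × eff / vol
lbs = 7.2 × 2.205 = 15.8760
points = 15.8760 × 33 × 0.74 / 9.5

40.8097 points


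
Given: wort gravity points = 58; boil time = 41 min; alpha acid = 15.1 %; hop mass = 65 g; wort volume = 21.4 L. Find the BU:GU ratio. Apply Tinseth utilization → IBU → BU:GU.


U = 1.65·0.000125^(GP/1000)·(1−e^(−0.04t))/4.15;  IBU = (α/100)·m·U·1000/V;  BU:GU = IBU/GP
U = 1.65·0.000125^(58/1000)·(1−e^(−0.04·41))/4.15 = 0.1903
IBU = (15.1/100)·65·0.1903·1000/21.4 = 87.2728
BU:GU = 87.2728/58

1.5047


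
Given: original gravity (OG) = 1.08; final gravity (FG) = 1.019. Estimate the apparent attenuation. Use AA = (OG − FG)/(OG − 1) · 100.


AA = (1.08 − 1.019)/(1.08 − 1) · 100

76.2500 %


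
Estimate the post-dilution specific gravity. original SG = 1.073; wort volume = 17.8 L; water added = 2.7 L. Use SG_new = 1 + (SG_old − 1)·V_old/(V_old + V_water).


pts = (1.073 − 1)·1000·17.8/(17.8 + 2.7) = 63.3854
SG_new = 1 + 63.3854/1000

1.0634


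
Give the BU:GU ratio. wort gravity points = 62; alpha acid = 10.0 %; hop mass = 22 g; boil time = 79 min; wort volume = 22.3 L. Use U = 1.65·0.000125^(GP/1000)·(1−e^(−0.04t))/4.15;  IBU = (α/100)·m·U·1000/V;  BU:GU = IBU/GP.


U = 1.65·0.000125^(62/1000)·(1−e^(−0.04·79))/4.15 = 0.2181
IBU = (10.0/100)·22·0.2181·1000/22.3 = 21.5147
BU:GU = 21.5147/62

0.3470


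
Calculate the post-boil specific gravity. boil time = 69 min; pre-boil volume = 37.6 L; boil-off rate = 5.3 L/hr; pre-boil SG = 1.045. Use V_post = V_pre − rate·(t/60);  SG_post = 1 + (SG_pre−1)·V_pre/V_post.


V_post = 37.6 − 5.3·(69/60) = 31.5050
SG_post = 1 + (1.045 − 1)·37.6/31.5050

1.0537


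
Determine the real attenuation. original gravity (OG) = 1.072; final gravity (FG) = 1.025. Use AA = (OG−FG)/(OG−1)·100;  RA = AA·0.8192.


AA = (1.072 − 1.025)/(1.072 − 1)·100 = 65.2778
RA = 65.2778·0.8192

53.4756 %


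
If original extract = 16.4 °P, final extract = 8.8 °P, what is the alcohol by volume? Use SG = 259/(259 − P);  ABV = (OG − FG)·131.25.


OG = 259/(259 − 16.4) = 1.0676
FG = 259/(259 − 8.8) = 1.0352
ABV = (1.0676 − 1.0352)·131.25

4.2563 % ABV


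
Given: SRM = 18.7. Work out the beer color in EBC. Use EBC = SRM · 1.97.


EBC = 18.7 · 1.97

36.8390 EBC


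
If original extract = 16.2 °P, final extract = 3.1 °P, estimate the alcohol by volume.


SG = 259/(259 − P);  ABV = (OG − FG)·131.25
OG = 259/(259 − 16.2) = 1.0667
FG = 259/(259 − 3.1) = 1.0121
ABV = (1.0667 − 1.0121)·131.25

7.1672 % ABV


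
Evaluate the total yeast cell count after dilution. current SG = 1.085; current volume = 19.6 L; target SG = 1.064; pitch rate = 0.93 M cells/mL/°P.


V_w = V·((SG_c−1)/(SG_t−1)−1);  °P = 259 − 259/SG_t;  cells = rate·(V+V_w)·°P
V_w = 19.6·((1.085−1)/(1.064−1)−1) = 6.4312
V_final = 19.6 + 6.4312 = 26.0312
°P = 259 − 259/1.064 = 15.5789
cells = 0.93·26.0312·15.5789

377.1517 billion cells


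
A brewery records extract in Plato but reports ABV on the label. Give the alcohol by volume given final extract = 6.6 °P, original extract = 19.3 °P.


SG = 259/(259 − P);  ABV = (OG − FG)·131.25
OG = 259/(259 − 19.3) = 1.0805
FG = 259/(259 − 6.6) = 1.0261
ABV = (1.0805 − 1.0261)·131.25

7.1358 % ABV


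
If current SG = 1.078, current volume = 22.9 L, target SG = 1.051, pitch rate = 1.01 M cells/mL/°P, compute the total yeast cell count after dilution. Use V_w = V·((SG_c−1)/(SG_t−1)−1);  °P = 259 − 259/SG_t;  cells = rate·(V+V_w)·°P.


V_w = 22.9·((1.078−1)/(1.051−1)−1) = 12.1235
V_final = 22.9 + 12.1235 = 35.0235
°P = 259 − 259/1.051 = 12.5680
cells = 1.01·35.0235·12.5680

444.5786 billion cells


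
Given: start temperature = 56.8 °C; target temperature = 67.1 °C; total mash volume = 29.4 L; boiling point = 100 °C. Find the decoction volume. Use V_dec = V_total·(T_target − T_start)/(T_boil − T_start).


V_dec = 29.4·(67.1 − 56.8)/(100 − 56.8)

7.0097 L


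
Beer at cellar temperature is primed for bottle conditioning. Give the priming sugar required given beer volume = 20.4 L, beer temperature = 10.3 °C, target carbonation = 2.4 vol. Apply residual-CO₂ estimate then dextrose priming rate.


residual = 14.695·(0.01821 + 0.09011·e^(−0.04·T));  sugar = (target − residual)·4.0·V
residual = 14.695·(0.01821 + 0.09011·e^(−0.04·10.3)) = 1.1446
sugar = (2.4 − 1.1446)·4.0·20.4

102.4387 g


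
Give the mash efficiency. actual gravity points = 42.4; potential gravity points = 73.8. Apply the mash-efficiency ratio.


efficiency = actual / potential × 100
efficiency = 42.4 / 73.8 × 100

57.4526 %


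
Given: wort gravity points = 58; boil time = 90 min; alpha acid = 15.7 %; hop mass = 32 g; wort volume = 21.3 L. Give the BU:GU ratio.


U = 1.65·0.000125^(GP/1000)·(1−e^(−0.04t))/4.15;  IBU = (α/100)·m·U·1000/V;  BU:GU = IBU/GP
U = 1.65·0.000125^(58/1000)·(1−e^(−0.04·90))/4.15 = 0.2296
IBU = (15.7/100)·32·0.2296·1000/21.3 = 54.1620
BU:GU = 54.1620/58

0.9338


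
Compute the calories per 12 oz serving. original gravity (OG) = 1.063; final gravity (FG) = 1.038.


ABW = (OG−FG)·131.25·0.79/FG;  °P = 259 − 259/SG (for OG→OE and FG→AE);  RE = 0.1808·OE + 0.8192·AE;  Cal = (6.9·ABW + 4·(RE−0.1))·FG·3.55
ABW = (1.063 − 1.038)·131.25·0.79/1.038 = 2.4973
OE = 259 − 259/1.063 = 15.3500 °P
AE = 259 − 259/1.038 = 9.4817 °P
RE = 0.1808·15.3500 + 0.8192·9.4817 = 10.5427 °P
Cal = (6.9·2.4973 + 4·(10.5427−0.1))·1.038·3.55

217.4165 kcal


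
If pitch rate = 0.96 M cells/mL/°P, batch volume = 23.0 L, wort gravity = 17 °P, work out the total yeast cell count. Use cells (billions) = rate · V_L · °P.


cells = 0.96 · 23.0 · 17

375.3600 billion cells


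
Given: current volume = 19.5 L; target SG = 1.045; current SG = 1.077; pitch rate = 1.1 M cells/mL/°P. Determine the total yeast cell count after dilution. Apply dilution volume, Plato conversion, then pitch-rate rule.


V_w = V·((SG_c−1)/(SG_t−1)−1);  °P = 259 − 259/SG_t;  cells = rate·(V+V_w)·°P
V_w = 19.5·((1.077−1)/(1.045−1)−1) = 13.8667
V_final = 19.5 + 13.8667 = 33.3667
°P = 259 − 259/1.045 = 11.1531
cells = 1.1·33.3667·11.1531

409.3563 billion cells


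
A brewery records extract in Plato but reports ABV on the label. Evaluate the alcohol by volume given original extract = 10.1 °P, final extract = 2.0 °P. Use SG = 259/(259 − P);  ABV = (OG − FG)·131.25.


OG = 259/(259 − 10.1) = 1.0406
FG = 259/(259 − 2.0) = 1.0078
ABV = (1.0406 − 1.0078)·131.25

4.3045 % ABV


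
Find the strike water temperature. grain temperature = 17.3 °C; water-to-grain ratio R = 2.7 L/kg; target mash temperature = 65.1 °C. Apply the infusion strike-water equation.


T_strike = (0.41/R)·(T_mash − T_grain) + T_mash
T_strike = (0.41/2.7)·(65.1 − 17.3) + 65.1

72.3585 °C


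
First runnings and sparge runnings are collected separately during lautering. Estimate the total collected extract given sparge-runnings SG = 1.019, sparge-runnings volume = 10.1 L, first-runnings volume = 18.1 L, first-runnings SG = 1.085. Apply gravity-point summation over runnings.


total = Σ (SG_i − 1)·1000·V_i
first = (1.085 − 1)·1000·18.1 = 1538.5000
sparge = (1.019 − 1)·1000·10.1 = 191.9000
total = 1538.5000 + 191.9000

1730.4000 gravity·L


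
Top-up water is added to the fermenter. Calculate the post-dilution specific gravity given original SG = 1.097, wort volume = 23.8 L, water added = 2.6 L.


SG_new = 1 + (SG_old − 1)·V_old/(V_old + V_water)
pts = (1.097 − 1)·1000·23.8/(23.8 + 2.6) = 87.4470
SG_new = 1 + 87.4470/1000

1.0874


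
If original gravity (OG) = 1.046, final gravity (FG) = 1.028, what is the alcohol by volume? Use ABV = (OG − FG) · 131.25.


ABV = (1.046 − 1.028) · 131.25

2.3625 % ABV


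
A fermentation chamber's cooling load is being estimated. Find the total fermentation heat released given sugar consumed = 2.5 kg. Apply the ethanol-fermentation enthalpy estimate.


Q = m_sugar · 590 kJ/kg
Q = 2.5 · 590

1475.0000 kJ


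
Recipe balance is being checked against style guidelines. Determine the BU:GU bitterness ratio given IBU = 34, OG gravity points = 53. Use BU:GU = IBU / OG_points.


BU:GU = 34 / 53

0.6415


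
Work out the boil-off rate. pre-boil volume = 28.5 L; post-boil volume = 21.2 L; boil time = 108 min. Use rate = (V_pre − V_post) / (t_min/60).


rate = (28.5 − 21.2) / (108/60)

4.0556 L/hr


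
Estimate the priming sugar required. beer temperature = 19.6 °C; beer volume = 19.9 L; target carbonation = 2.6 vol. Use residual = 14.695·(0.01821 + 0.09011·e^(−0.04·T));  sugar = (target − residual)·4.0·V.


residual = 14.695·(0.01821 + 0.09011·e^(−0.04·19.6)) = 0.8722
sugar = (2.6 − 0.8722)·4.0·19.9

137.5346 g


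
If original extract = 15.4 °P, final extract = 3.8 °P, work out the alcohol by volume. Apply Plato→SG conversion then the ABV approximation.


SG = 259/(259 − P);  ABV = (OG − FG)·131.25
OG = 259/(259 − 15.4) = 1.0632
FG = 259/(259 − 3.8) = 1.0149
ABV = (1.0632 − 1.0149)·131.25

6.3431 % ABV


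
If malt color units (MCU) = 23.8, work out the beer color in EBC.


SRM = 1.4922·MCU^0.6859;  EBC = SRM·1.97
SRM = 1.4922·23.8^0.6859 = 13.1226
EBC = 13.1226·1.97

25.8516 EBC


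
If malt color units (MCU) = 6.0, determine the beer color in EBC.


SRM = 1.4922·MCU^0.6859;  EBC = SRM·1.97
SRM = 1.4922·6.0^0.6859 = 5.0999
EBC = 5.0999·1.97

10.0468 EBC


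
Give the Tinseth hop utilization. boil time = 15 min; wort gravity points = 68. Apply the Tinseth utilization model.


U = 1.65·0.000125^(GP/1000) · (1 − e^(−0.04·t))/4.15
bigness = 1.65·0.000125^(68/1000) = 0.8955
boil_factor = (1 − e^(−0.04·15))/4.15 = 0.1087
U = 0.8955 · 0.1087

0.0974


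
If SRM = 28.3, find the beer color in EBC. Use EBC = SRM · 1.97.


EBC = 28.3 · 1.97

55.7510 EBC


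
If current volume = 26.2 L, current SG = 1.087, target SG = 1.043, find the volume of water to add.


V_water = V·((SG_curr − 1)/(SG_target − 1) − 1)
V_water = 26.2·((1.087 − 1)/(1.043 − 1) − 1)

26.8093 L


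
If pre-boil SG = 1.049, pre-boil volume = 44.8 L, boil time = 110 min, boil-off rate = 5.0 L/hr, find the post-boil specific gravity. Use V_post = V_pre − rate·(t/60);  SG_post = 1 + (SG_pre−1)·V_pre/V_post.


V_post = 44.8 − 5.0·(110/60) = 35.6333
SG_post = 1 + (1.049 − 1)·44.8/35.6333

1.0616


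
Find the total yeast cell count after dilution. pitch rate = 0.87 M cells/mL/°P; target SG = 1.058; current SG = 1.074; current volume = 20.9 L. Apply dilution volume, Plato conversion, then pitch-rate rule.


V_w = V·((SG_c−1)/(SG_t−1)−1);  °P = 259 − 259/SG_t;  cells = rate·(V+V_w)·°P
V_w = 20.9·((1.074−1)/(1.058−1)−1) = 5.7655
V_final = 20.9 + 5.7655 = 26.6655
°P = 259 − 259/1.058 = 14.1985
cells = 0.87·26.6655·14.1985

329.3907 billion cells


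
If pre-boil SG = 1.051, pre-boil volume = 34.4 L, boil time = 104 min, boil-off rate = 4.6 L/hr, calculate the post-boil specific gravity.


V_post = V_pre − rate·(t/60);  SG_post = 1 + (SG_pre−1)·V_pre/V_post
V_post = 34.4 − 4.6·(104/60) = 26.4267
SG_post = 1 + (1.051 − 1)·34.4/26.4267

1.0664


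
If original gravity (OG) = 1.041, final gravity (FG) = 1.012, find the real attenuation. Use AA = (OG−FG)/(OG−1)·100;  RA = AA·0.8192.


AA = (1.041 − 1.012)/(1.041 − 1)·100 = 70.7317
RA = 70.7317·0.8192

57.9434 %


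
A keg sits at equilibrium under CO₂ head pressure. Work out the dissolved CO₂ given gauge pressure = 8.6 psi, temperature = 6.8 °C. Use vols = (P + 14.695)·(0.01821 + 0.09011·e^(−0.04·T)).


vols = (8.6 + 14.695)·(0.01821 + 0.09011·e^(−0.04·6.8))

2.0234 volumes


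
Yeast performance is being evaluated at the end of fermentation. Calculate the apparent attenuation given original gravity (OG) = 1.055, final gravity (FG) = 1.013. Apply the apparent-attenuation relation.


AA = (OG − FG)/(OG − 1) · 100
AA = (1.055 − 1.013)/(1.055 − 1) · 100

76.3636 %


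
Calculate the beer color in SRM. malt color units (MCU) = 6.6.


SRM = 1.4922 · MCU^0.6859
SRM = 1.4922 · 6.6^0.6859

5.4444 SRM


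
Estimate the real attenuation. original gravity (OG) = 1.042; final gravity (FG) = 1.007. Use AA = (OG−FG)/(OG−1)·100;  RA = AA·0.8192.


AA = (1.042 − 1.007)/(1.042 − 1)·100 = 83.3333
RA = 83.3333·0.8192

68.2667 %


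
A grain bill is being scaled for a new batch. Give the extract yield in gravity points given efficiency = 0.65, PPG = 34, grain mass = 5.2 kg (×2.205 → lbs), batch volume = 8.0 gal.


points = lbs × PPG × eff / vol
lbs = 5.2 × 2.205 = 11.4660
points = 11.4660 × 34 × 0.65 / 8.0

31.6748 points


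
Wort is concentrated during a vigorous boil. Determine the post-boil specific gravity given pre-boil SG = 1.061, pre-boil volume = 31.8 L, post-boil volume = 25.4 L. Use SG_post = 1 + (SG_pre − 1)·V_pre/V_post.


pts_pre = (1.061 − 1)·1000 = 61.0000
pts_post = 61.0000·31.8/25.4 = 76.3701
SG_post = 1 + 76.3701/1000

1.0764


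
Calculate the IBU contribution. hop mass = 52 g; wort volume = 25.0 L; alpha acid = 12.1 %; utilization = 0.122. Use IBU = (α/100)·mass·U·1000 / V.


IBU = (12.1/100)·52·0.122·1000 / 25.0

30.7050 IBU


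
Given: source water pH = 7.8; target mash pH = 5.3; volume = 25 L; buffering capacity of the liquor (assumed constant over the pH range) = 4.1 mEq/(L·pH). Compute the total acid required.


acid = buffering capacity · (pH_source − pH_target) · V
acid = 4.1 · (7.8 − 5.3) · 25

256.2500 mEq


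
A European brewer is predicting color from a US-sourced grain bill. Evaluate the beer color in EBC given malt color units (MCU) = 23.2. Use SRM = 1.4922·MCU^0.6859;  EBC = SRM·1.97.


SRM = 1.4922·23.2^0.6859 = 12.8948
EBC = 12.8948·1.97

25.4028 EBC


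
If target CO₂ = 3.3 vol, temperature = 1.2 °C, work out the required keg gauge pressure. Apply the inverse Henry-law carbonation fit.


psi = vols/(0.01821 + 0.09011·e^(−0.04·T)) − 14.695
psi = 3.3/(0.01821 + 0.09011·e^(−0.04·1.2)) − 14.695

17.0062 psi


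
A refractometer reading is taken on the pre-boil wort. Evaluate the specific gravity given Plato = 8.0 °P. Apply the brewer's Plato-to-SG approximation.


SG = 259/(259 − P)
SG = 259/(259 − 8.0)

1.0319


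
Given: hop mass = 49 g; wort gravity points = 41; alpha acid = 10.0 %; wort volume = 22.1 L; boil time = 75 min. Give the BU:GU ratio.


U = 1.65·0.000125^(GP/1000)·(1−e^(−0.04t))/4.15;  IBU = (α/100)·m·U·1000/V;  BU:GU = IBU/GP
U = 1.65·0.000125^(41/1000)·(1−e^(−0.04·75))/4.15 = 0.2614
IBU = (10.0/100)·49·0.2614·1000/22.1 = 57.9474
BU:GU = 57.9474/41

1.4134


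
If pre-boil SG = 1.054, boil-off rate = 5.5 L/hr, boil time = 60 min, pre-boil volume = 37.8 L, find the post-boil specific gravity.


V_post = V_pre − rate·(t/60);  SG_post = 1 + (SG_pre−1)·V_pre/V_post
V_post = 37.8 − 5.5·(60/60) = 32.3000
SG_post = 1 + (1.054 − 1)·37.8/32.3000

1.0632


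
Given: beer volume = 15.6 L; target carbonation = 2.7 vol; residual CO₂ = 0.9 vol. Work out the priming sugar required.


sugar = (target − residual)·4.0·V
sugar = (2.7 − 0.9)·4.0·15.6

112.3200 g


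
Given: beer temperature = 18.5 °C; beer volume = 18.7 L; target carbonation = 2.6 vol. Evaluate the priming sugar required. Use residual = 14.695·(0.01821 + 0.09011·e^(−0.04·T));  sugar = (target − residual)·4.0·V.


residual = 14.695·(0.01821 + 0.09011·e^(−0.04·18.5)) = 0.8994
sugar = (2.6 − 0.8994)·4.0·18.7

127.2068 g


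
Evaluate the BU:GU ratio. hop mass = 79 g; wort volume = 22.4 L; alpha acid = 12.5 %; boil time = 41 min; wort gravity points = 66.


U = 1.65·0.000125^(GP/1000)·(1−e^(−0.04t))/4.15;  IBU = (α/100)·m·U·1000/V;  BU:GU = IBU/GP
U = 1.65·0.000125^(66/1000)·(1−e^(−0.04·41))/4.15 = 0.1771
IBU = (12.5/100)·79·0.1771·1000/22.4 = 78.0669
BU:GU = 78.0669/66

1.1828


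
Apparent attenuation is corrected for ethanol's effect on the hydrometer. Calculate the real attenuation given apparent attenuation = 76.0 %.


RA = AA · 0.8192
RA = 76.0 · 0.8192

62.2592 %


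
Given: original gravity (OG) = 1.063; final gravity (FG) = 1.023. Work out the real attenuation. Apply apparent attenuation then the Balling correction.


AA = (OG−FG)/(OG−1)·100;  RA = AA·0.8192
AA = (1.063 − 1.023)/(1.063 − 1)·100 = 63.4921
RA = 63.4921·0.8192

52.0127 %


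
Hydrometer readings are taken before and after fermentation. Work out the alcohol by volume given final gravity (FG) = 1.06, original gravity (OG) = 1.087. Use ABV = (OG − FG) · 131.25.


ABV = (1.087 − 1.06) · 131.25

3.5437 % ABV


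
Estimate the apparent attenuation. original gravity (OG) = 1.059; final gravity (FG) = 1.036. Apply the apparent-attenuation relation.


AA = (OG − FG)/(OG − 1) · 100
AA = (1.059 − 1.036)/(1.059 − 1) · 100

38.9831 %


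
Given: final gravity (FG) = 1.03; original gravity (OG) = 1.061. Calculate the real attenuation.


AA = (OG−FG)/(OG−1)·100;  RA = AA·0.8192
AA = (1.061 − 1.03)/(1.061 − 1)·100 = 50.8197
RA = 50.8197·0.8192

41.6315 %


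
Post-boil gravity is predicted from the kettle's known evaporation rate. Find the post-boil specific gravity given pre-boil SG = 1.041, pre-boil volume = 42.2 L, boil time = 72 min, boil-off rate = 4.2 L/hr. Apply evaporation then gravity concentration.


V_post = V_pre − rate·(t/60);  SG_post = 1 + (SG_pre−1)·V_pre/V_post
V_post = 42.2 − 4.2·(72/60) = 37.1600
SG_post = 1 + (1.041 − 1)·42.2/37.1600

1.0466


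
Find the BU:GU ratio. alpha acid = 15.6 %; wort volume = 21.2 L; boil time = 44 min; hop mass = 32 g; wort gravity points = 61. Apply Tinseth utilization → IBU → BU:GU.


U = 1.65·0.000125^(GP/1000)·(1−e^(−0.04t))/4.15;  IBU = (α/100)·m·U·1000/V;  BU:GU = IBU/GP
U = 1.65·0.000125^(61/1000)·(1−e^(−0.04·44))/4.15 = 0.1903
IBU = (15.6/100)·32·0.1903·1000/21.2 = 44.8015
BU:GU = 44.8015/61

0.7345


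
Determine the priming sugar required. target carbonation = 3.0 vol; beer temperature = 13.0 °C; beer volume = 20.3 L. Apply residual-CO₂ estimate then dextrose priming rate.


residual = 14.695·(0.01821 + 0.09011·e^(−0.04·T));  sugar = (target − residual)·4.0·V
residual = 14.695·(0.01821 + 0.09011·e^(−0.04·13.0)) = 1.0548
sugar = (3.0 − 1.0548)·4.0·20.3

157.9470 g


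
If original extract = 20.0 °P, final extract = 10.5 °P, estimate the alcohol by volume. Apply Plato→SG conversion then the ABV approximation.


SG = 259/(259 − P);  ABV = (OG − FG)·131.25
OG = 259/(259 − 20.0) = 1.0837
FG = 259/(259 − 10.5) = 1.0423
ABV = (1.0837 − 1.0423)·131.25

5.4375 % ABV


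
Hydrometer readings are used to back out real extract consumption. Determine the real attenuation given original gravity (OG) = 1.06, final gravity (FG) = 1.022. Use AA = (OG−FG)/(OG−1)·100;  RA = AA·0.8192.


AA = (1.06 − 1.022)/(1.06 − 1)·100 = 63.3333
RA = 63.3333·0.8192

51.8827 %


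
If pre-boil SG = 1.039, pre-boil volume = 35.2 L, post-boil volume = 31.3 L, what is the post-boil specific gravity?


SG_post = 1 + (SG_pre − 1)·V_pre/V_post
pts_pre = (1.039 − 1)·1000 = 39.0000
pts_post = 39.0000·35.2/31.3 = 43.8594
SG_post = 1 + 43.8594/1000

1.0439


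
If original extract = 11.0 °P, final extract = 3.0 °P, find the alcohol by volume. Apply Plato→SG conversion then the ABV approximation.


SG = 259/(259 − P);  ABV = (OG − FG)·131.25
OG = 259/(259 − 11.0) = 1.0444
FG = 259/(259 − 3.0) = 1.0117
ABV = (1.0444 − 1.0117)·131.25

4.2835 % ABV


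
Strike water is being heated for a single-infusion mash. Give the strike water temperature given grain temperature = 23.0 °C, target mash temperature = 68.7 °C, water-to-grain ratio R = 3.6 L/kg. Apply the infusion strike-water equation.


T_strike = (0.41/R)·(T_mash − T_grain) + T_mash
T_strike = (0.41/3.6)·(68.7 − 23.0) + 68.7

73.9047 °C


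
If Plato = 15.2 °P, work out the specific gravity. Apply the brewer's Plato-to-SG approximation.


SG = 259/(259 − P)
SG = 259/(259 − 15.2)

1.0623


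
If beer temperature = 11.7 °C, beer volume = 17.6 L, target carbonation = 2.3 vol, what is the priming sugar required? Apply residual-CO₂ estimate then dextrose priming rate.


residual = 14.695·(0.01821 + 0.09011·e^(−0.04·T));  sugar = (target − residual)·4.0·V
residual = 14.695·(0.01821 + 0.09011·e^(−0.04·11.7)) = 1.0969
sugar = (2.3 − 1.0969)·4.0·17.6

84.7011 g


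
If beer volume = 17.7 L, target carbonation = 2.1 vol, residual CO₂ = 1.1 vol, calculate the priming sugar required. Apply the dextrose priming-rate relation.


sugar = (target − residual)·4.0·V
sugar = (2.1 − 1.1)·4.0·17.7

70.8000 g


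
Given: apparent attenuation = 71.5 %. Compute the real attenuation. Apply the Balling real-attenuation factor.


RA = AA · 0.8192
RA = 71.5 · 0.8192

58.5728 %


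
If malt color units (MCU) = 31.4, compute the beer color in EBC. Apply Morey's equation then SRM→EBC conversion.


SRM = 1.4922·MCU^0.6859;  EBC = SRM·1.97
SRM = 1.4922·31.4^0.6859 = 15.8698
EBC = 15.8698·1.97

31.2635 EBC


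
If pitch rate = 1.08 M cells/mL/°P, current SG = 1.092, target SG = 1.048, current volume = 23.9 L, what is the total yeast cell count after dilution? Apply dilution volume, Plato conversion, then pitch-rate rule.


V_w = V·((SG_c−1)/(SG_t−1)−1);  °P = 259 − 259/SG_t;  cells = rate·(V+V_w)·°P
V_w = 23.9·((1.092−1)/(1.048−1)−1) = 21.9083
V_final = 23.9 + 21.9083 = 45.8083
°P = 259 − 259/1.048 = 11.8626
cells = 1.08·45.8083·11.8626

586.8782 billion cells


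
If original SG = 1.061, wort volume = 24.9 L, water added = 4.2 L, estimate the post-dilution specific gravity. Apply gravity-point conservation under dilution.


SG_new = 1 + (SG_old − 1)·V_old/(V_old + V_water)
pts = (1.061 − 1)·1000·24.9/(24.9 + 4.2) = 52.1959
SG_new = 1 + 52.1959/1000

1.0522


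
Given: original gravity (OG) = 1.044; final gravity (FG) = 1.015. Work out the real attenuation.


AA = (OG−FG)/(OG−1)·100;  RA = AA·0.8192
AA = (1.044 − 1.015)/(1.044 − 1)·100 = 65.9091
RA = 65.9091·0.8192

53.9927 %


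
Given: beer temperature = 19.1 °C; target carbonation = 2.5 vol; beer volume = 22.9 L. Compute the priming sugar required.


residual = 14.695·(0.01821 + 0.09011·e^(−0.04·T));  sugar = (target − residual)·4.0·V
residual = 14.695·(0.01821 + 0.09011·e^(−0.04·19.1)) = 0.8844
sugar = (2.5 − 0.8844)·4.0·22.9

147.9897 g


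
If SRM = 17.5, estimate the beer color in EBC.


EBC = SRM · 1.97
EBC = 17.5 · 1.97

34.4750 EBC


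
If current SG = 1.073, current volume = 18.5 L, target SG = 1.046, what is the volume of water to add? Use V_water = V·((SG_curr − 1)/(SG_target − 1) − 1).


V_water = 18.5·((1.073 − 1)/(1.046 − 1) − 1)

10.8587 L


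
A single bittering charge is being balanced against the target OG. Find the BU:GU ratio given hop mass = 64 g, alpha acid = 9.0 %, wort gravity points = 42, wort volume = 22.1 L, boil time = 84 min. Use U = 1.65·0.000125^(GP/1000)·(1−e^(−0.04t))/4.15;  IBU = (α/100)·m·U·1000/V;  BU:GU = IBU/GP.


U = 1.65·0.000125^(42/1000)·(1−e^(−0.04·84))/4.15 = 0.2631
IBU = (9.0/100)·64·0.2631·1000/22.1 = 68.5777
BU:GU = 68.5777/42

1.6328
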